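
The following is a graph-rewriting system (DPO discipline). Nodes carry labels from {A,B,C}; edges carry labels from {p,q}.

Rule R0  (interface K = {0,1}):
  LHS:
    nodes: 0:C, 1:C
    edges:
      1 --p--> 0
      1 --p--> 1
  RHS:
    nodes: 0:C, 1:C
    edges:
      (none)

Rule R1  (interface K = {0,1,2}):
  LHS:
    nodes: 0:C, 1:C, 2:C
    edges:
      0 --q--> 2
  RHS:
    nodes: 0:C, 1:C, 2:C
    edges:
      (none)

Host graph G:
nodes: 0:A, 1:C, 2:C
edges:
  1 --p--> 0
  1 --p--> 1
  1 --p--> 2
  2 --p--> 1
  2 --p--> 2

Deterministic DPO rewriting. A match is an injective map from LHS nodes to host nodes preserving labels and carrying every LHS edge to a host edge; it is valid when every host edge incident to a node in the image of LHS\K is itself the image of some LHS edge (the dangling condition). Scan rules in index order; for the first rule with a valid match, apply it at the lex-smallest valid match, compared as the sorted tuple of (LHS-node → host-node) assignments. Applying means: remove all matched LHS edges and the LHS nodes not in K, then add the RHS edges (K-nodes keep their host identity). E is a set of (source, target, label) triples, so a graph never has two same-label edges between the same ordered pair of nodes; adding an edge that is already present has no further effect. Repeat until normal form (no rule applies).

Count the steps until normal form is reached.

Answer: 2

Derivation:
initial: |V|=3 |E|=5  E = 1-p->0 1-p->1 1-p->2 2-p->1 2-p->2
step 1: apply R0 at {0↦1, 1↦2}  → |V|=3 |E|=3  E = 1-p->0 1-p->1 1-p->2
step 2: apply R0 at {0↦2, 1↦1}  → |V|=3 |E|=1  E = 1-p->0
normal form: no rule applies after step 2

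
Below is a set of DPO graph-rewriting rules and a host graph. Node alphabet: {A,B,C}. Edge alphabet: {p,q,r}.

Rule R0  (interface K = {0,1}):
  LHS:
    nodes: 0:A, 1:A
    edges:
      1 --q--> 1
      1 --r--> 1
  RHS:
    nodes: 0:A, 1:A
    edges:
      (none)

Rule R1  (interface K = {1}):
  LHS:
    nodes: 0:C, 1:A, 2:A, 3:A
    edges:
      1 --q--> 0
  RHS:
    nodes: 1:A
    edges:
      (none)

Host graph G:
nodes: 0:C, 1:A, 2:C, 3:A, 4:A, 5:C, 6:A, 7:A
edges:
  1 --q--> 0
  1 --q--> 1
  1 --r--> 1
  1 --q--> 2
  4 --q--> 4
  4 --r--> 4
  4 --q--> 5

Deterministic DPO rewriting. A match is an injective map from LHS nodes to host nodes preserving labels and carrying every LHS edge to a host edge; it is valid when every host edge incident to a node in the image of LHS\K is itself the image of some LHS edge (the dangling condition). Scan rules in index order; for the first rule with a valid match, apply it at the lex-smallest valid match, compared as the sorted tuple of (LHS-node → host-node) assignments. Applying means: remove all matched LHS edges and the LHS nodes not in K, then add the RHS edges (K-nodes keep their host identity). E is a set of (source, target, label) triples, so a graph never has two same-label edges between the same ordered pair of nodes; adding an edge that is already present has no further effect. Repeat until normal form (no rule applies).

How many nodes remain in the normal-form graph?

[0] host  ⇒  8 nodes, 7 edges  {1-q->0 1-q->1 1-r->1 1-q->2 4-q->4 4-r->4 4-q->5}
[1] R0 @ {0↦1, 1↦4}  ⇒  8 nodes, 5 edges  {1-q->0 1-q->1 1-r->1 1-q->2 4-q->5}
[2] R0 @ {0↦3, 1↦1}  ⇒  8 nodes, 3 edges  {1-q->0 1-q->2 4-q->5}
[3] R1 @ {0↦0, 1↦1, 2↦3, 3↦6}  ⇒  5 nodes, 2 edges  {1-q->2 4-q->5}
halt: no rule applies after step 3
NF nodes: {1:A, 2:C, 4:A, 5:C, 7:A}

Answer: 5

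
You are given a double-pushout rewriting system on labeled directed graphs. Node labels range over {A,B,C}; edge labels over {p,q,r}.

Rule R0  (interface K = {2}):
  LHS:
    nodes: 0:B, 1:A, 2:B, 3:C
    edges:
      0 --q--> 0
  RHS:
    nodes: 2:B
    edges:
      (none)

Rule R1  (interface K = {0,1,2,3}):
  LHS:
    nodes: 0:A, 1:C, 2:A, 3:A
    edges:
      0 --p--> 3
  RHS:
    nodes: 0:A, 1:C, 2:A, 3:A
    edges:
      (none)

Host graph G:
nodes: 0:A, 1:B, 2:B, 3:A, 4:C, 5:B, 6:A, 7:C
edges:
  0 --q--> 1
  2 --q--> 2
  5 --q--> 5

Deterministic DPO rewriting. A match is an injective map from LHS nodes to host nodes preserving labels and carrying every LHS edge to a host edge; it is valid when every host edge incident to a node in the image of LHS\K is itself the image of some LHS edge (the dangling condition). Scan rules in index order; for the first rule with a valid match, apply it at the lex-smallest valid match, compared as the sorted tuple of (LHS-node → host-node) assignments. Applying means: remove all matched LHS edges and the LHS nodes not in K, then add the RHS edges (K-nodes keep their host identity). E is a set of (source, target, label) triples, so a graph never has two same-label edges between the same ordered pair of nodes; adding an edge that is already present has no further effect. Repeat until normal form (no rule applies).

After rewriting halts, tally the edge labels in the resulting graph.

start.  V:8 E:3  edges: 0-q->1 2-q->2 5-q->5
1. fire R0 via {0↦2, 1↦3, 2↦1, 3↦4}  →  V:5 E:2  edges: 0-q->1 5-q->5
2. fire R0 via {0↦5, 1↦6, 2↦1, 3↦7}  →  V:2 E:1  edges: 0-q->1
normal form: no rule applies after step 2
NF edges: [(0, 1, 'q')]

Answer: q:1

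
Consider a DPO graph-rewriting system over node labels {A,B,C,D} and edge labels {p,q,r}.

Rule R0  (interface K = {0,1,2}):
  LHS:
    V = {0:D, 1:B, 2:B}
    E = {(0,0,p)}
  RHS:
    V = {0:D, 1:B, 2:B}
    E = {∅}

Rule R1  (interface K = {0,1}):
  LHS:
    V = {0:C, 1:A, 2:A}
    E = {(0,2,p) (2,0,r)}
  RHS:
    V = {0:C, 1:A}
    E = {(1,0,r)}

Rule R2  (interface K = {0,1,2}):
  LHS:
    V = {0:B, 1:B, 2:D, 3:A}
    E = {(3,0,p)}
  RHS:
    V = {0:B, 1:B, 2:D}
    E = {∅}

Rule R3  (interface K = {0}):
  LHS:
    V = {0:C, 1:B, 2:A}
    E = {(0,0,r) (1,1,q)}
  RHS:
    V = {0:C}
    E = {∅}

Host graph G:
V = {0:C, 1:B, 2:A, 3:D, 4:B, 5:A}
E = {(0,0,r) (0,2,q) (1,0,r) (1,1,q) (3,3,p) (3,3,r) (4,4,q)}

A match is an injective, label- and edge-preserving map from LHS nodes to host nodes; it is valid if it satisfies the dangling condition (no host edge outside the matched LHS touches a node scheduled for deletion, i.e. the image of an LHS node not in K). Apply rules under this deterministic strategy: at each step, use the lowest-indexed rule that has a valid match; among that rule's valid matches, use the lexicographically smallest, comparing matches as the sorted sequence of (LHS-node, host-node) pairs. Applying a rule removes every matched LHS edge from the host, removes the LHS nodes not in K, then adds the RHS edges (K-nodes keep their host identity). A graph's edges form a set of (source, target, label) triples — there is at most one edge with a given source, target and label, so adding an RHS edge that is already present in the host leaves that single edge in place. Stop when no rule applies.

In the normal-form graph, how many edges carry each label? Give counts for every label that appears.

initial: |V|=6 |E|=7  E = 0-r->0 0-q->2 1-r->0 1-q->1 3-p->3 3-r->3 4-q->4
step 1: apply R0 at {0↦3, 1↦1, 2↦4}  → |V|=6 |E|=6  E = 0-r->0 0-q->2 1-r->0 1-q->1 3-r->3 4-q->4
step 2: apply R3 at {0↦0, 1↦4, 2↦5}  → |V|=4 |E|=4  E = 0-q->2 1-r->0 1-q->1 3-r->3
halt: no rule applies after step 2
NF edges: [(0, 2, 'q'), (1, 0, 'r'), (1, 1, 'q'), (3, 3, 'r')]

Answer: q:2 r:2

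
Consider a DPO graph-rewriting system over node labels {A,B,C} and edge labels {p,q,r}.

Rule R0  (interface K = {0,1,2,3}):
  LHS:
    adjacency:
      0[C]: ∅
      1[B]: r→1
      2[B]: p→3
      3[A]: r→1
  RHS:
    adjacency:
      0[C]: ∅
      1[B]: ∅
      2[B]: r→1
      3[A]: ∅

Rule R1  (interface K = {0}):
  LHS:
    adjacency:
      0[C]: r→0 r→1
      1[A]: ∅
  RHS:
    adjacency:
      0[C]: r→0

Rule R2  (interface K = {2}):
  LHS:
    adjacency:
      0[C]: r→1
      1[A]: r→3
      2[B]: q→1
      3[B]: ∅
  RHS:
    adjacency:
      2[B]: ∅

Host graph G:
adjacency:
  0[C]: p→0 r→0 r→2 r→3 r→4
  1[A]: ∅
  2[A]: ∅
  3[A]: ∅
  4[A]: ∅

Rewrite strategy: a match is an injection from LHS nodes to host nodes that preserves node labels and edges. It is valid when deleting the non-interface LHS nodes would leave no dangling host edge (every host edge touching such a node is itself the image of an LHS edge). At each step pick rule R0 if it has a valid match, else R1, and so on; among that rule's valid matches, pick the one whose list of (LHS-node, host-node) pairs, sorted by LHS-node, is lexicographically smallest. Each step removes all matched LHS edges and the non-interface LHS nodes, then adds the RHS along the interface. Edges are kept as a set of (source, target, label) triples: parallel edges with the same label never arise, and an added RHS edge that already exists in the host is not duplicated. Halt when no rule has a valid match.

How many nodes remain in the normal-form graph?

Answer: 2

Derivation:
[0] host  ⇒  5 nodes, 5 edges  {0-p->0 0-r->0 0-r->2 0-r->3 0-r->4}
[1] R1 @ {0↦0, 1↦2}  ⇒  4 nodes, 4 edges  {0-p->0 0-r->0 0-r->3 0-r->4}
[2] R1 @ {0↦0, 1↦3}  ⇒  3 nodes, 3 edges  {0-p->0 0-r->0 0-r->4}
[3] R1 @ {0↦0, 1↦4}  ⇒  2 nodes, 2 edges  {0-p->0 0-r->0}
halt: no rule applies after step 3
NF nodes: {0:C, 1:A}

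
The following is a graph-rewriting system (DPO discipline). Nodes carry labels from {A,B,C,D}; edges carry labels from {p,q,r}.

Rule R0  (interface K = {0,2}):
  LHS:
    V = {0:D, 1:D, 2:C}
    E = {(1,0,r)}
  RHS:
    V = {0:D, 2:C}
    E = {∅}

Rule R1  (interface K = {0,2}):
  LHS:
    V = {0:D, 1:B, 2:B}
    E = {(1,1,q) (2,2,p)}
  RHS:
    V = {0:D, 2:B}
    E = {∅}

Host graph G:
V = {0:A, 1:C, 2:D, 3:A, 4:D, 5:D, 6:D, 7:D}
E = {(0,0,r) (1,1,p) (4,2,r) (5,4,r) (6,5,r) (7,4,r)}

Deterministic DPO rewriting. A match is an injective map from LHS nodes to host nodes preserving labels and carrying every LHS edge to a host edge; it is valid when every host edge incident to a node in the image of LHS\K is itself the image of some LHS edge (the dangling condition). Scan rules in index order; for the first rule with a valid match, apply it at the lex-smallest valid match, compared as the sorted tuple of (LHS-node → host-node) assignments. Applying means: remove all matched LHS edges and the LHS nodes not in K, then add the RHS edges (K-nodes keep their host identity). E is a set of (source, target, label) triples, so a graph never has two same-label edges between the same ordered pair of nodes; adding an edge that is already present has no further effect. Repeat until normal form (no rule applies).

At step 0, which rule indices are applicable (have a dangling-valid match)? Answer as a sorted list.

R0: 2 valid matches — {0↦4, 1↦7, 2↦1}, {0↦5, 1↦6, 2↦1}
R1: no valid match — LHS pattern not found

Answer: [R0]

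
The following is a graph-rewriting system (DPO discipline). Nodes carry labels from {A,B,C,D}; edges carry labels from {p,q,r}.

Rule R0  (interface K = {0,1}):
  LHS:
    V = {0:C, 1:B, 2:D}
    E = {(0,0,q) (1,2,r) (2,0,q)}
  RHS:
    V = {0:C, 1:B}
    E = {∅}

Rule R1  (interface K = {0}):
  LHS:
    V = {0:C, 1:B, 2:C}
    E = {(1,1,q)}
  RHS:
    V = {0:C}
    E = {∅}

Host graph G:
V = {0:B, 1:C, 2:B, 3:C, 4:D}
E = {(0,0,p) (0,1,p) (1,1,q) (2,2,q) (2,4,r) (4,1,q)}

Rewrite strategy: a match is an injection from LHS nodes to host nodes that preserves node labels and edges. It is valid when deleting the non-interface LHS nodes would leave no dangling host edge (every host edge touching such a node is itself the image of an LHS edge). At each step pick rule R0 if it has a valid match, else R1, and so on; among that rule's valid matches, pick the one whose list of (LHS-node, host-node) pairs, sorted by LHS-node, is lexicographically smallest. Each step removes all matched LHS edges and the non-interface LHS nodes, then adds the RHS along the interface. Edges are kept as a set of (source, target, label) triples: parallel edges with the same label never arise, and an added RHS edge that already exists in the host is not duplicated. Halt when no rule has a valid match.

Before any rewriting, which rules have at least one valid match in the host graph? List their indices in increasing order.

R0: 1 valid match — {0↦1, 1↦2, 2↦4}
R1: no valid match — 2 raw matches, all fail dangling condition

Answer: [R0]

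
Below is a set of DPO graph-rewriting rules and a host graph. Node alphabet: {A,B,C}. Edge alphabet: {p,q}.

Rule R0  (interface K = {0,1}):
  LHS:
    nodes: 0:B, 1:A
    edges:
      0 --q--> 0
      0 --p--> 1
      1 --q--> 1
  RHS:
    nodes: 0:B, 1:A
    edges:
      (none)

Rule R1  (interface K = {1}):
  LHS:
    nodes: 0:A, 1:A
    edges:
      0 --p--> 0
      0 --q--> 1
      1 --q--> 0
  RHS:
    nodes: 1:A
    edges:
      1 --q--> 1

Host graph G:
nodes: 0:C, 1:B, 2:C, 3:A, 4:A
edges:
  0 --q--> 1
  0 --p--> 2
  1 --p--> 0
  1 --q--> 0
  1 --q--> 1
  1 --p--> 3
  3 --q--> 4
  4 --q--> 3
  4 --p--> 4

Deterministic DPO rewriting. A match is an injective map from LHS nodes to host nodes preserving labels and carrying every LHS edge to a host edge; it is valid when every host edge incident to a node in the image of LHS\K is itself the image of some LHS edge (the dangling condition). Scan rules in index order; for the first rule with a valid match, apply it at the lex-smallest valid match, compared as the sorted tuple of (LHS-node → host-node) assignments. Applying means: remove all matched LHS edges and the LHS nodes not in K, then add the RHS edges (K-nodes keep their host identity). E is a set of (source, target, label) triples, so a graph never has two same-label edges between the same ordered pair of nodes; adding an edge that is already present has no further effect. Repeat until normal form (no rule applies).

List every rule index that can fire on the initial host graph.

R0: no valid match — LHS pattern not found
R1: 1 valid match — {0↦4, 1↦3}

Answer: [R1]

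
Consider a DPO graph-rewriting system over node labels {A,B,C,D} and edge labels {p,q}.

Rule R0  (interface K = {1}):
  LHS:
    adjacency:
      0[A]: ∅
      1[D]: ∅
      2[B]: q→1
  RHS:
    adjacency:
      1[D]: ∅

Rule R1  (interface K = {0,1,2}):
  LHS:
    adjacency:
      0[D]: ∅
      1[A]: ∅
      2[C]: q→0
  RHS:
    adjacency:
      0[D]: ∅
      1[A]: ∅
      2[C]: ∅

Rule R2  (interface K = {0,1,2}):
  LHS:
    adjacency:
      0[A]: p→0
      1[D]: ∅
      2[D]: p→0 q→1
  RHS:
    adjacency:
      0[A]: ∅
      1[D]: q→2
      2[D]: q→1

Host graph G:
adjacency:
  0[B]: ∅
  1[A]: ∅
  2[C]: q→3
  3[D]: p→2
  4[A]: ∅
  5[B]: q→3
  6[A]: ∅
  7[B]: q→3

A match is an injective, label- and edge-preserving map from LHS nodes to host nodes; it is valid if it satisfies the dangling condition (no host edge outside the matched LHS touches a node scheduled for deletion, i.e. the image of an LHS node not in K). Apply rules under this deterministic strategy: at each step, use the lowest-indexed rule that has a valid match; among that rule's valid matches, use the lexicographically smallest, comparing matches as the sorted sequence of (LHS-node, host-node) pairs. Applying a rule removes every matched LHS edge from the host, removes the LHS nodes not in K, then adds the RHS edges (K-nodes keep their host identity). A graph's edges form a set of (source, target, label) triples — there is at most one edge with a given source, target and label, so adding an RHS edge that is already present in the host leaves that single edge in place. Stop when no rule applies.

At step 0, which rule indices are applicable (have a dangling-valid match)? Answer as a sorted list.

Answer: [R0,R1]

Steps:
R0: 6 valid matches — {0↦1, 1↦3, 2↦5}, {0↦1, 1↦3, 2↦7}, {0↦4, 1↦3, 2↦5} (+3 more)
R1: 3 valid matches — {0↦3, 1↦1, 2↦2}, {0↦3, 1↦4, 2↦2}, {0↦3, 1↦6, 2↦2}
R2: no valid match — LHS pattern not found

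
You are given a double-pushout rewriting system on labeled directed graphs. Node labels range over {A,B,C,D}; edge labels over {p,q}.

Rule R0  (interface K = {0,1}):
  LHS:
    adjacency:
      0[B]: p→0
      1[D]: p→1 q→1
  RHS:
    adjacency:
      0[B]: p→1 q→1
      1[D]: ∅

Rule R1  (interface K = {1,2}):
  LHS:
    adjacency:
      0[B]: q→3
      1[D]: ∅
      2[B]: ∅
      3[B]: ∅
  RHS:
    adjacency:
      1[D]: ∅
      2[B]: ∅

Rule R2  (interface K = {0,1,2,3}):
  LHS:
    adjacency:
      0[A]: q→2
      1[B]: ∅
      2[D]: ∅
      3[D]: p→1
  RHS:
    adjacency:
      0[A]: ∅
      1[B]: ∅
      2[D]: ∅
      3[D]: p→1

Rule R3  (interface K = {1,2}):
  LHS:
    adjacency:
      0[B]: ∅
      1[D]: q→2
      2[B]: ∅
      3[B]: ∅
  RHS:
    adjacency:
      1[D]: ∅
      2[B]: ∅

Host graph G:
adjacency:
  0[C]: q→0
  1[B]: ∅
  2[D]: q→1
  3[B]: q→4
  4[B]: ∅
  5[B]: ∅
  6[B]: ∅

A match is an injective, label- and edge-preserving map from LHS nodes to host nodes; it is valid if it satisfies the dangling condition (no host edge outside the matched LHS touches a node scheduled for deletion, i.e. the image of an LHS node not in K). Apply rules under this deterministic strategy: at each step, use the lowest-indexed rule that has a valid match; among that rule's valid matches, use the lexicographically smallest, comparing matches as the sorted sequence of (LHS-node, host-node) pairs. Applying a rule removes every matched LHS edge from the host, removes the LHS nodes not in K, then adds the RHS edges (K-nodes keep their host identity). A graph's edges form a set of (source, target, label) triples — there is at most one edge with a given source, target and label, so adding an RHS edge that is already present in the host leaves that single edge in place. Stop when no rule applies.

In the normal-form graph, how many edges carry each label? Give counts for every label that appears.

start.  V:7 E:3  edges: 0-q->0 2-q->1 3-q->4
1. fire R1 via {0↦3, 1↦2, 2↦1, 3↦4}  →  V:5 E:2  edges: 0-q->0 2-q->1
2. fire R3 via {0↦5, 1↦2, 2↦1, 3↦6}  →  V:3 E:1  edges: 0-q->0
final graph: no rule applies after step 2
NF edges: [(0, 0, 'q')]

Answer: q:1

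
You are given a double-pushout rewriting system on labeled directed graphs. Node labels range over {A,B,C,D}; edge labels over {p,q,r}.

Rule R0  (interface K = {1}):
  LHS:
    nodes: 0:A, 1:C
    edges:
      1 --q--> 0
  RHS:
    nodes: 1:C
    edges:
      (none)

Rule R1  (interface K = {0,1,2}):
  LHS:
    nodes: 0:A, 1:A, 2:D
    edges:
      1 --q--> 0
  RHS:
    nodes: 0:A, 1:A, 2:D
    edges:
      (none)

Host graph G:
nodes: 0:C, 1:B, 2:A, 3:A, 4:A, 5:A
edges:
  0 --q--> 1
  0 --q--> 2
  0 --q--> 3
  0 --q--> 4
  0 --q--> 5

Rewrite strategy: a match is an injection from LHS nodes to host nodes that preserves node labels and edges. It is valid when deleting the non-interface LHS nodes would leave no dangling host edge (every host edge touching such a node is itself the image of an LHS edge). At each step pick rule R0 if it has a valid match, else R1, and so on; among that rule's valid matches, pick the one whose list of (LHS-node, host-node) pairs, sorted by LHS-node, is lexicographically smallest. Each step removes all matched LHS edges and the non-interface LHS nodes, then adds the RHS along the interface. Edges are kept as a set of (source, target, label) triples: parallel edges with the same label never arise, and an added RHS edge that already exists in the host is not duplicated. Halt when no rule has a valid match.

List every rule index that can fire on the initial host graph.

R0: 4 valid matches — {0↦2, 1↦0}, {0↦3, 1↦0}, {0↦4, 1↦0} (+1 more)
R1: no valid match — LHS pattern not found

Answer: [R0]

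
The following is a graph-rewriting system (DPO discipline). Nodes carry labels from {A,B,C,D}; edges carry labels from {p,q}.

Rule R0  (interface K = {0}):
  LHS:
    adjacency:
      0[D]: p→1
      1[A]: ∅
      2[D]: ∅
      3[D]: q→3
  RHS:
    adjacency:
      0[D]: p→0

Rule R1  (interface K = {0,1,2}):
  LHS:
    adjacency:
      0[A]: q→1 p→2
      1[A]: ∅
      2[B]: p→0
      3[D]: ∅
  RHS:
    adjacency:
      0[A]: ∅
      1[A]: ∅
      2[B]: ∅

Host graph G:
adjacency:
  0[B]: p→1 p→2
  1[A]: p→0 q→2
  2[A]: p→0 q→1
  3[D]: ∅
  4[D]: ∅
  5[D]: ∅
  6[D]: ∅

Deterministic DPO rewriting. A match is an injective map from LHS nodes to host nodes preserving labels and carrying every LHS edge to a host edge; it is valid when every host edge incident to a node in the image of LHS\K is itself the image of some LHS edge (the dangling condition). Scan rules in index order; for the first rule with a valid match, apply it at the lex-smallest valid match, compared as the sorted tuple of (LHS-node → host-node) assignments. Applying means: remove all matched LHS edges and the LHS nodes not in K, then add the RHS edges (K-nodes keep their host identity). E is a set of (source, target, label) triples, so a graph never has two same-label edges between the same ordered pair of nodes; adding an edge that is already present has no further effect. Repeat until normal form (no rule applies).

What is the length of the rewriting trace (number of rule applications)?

initial: |V|=7 |E|=6  E = 0-p->1 0-p->2 1-p->0 1-q->2 2-p->0 2-q->1
step 1: apply R1 at {0↦1, 1↦2, 2↦0, 3↦3}  → |V|=6 |E|=3  E = 0-p->2 2-p->0 2-q->1
step 2: apply R1 at {0↦2, 1↦1, 2↦0, 3↦4}  → |V|=5 |E|=0  E = ∅
final graph: no rule applies after step 2

Answer: 2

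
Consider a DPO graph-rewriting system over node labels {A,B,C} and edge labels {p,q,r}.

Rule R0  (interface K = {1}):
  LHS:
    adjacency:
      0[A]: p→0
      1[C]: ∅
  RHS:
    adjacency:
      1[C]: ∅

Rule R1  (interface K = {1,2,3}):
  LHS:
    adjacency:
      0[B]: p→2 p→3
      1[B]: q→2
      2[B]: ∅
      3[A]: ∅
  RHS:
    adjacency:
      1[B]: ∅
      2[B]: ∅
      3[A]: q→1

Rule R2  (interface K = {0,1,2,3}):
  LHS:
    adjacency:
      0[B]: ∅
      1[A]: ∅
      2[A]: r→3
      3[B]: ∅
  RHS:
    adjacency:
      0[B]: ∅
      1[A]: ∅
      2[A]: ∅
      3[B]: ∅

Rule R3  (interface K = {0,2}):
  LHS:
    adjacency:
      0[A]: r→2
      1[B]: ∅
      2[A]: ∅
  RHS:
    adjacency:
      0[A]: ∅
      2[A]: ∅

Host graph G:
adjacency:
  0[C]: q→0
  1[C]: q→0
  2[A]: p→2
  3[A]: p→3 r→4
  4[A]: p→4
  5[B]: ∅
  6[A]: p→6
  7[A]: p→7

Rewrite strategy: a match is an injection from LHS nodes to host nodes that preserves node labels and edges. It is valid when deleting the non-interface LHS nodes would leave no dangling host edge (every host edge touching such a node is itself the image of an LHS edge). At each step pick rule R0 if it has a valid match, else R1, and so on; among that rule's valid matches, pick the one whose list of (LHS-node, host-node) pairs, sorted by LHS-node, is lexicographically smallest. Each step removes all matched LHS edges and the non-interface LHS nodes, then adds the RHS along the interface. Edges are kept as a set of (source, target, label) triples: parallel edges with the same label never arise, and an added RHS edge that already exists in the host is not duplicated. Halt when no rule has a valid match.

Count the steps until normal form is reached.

initial: |V|=8 |E|=8  E = 0-q->0 1-q->0 2-p->2 3-p->3 3-r->4 4-p->4 6-p->6 7-p->7
step 1: apply R0 at {0↦2, 1↦0}  → |V|=7 |E|=7  E = 0-q->0 1-q->0 3-p->3 3-r->4 4-p->4 6-p->6 7-p->7
step 2: apply R0 at {0↦6, 1↦0}  → |V|=6 |E|=6  E = 0-q->0 1-q->0 3-p->3 3-r->4 4-p->4 7-p->7
step 3: apply R0 at {0↦7, 1↦0}  → |V|=5 |E|=5  E = 0-q->0 1-q->0 3-p->3 3-r->4 4-p->4
step 4: apply R3 at {0↦3, 1↦5, 2↦4}  → |V|=4 |E|=4  E = 0-q->0 1-q->0 3-p->3 4-p->4
step 5: apply R0 at {0↦3, 1↦0}  → |V|=3 |E|=3  E = 0-q->0 1-q->0 4-p->4
step 6: apply R0 at {0↦4, 1↦0}  → |V|=2 |E|=2  E = 0-q->0 1-q->0
final graph: no rule applies after step 6

Answer: 6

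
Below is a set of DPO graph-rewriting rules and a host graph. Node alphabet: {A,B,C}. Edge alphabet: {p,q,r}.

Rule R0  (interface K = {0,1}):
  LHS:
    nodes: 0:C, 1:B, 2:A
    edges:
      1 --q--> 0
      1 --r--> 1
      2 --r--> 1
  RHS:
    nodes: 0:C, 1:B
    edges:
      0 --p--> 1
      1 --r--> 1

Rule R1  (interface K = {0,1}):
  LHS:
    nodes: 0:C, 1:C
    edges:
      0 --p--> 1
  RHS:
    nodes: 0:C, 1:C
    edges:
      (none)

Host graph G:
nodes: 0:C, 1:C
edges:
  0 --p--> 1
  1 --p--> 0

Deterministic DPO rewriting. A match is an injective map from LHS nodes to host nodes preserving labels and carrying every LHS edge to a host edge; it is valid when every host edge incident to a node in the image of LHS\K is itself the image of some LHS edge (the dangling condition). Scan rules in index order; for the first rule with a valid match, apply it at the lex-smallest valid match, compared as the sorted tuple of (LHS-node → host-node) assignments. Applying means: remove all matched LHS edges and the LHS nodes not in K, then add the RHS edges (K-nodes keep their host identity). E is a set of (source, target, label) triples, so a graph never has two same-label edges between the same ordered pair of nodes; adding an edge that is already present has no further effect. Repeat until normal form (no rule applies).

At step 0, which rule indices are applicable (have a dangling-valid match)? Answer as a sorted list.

Answer: [R1]

Rewrite trace:
R0: no valid match — LHS pattern not found
R1: 2 valid matches — {0↦0, 1↦1}, {0↦1, 1↦0}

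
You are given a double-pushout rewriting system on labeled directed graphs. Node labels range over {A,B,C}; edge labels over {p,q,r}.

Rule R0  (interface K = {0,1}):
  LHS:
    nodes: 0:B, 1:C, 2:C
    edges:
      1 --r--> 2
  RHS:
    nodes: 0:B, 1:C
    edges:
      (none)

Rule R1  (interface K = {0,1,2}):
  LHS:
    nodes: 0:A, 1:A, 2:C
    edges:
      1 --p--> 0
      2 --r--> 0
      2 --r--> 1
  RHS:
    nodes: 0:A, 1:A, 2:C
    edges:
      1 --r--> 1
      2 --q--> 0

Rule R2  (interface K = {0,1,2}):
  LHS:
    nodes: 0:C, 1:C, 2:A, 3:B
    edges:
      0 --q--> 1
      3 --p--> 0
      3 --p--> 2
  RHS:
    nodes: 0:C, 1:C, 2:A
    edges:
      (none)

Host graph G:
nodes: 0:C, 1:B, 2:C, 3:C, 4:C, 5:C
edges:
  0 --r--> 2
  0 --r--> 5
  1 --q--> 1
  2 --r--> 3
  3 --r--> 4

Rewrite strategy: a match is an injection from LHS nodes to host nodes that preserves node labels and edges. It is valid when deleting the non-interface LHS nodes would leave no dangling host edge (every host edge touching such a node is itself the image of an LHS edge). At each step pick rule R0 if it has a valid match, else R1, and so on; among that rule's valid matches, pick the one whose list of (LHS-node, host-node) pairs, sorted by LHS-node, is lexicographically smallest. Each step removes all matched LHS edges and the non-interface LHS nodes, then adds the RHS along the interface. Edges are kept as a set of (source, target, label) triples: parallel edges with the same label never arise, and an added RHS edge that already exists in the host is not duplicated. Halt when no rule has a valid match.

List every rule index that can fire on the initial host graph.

Answer: [R0]

Rewrite trace:
R0: 2 valid matches — {0↦1, 1↦0, 2↦5}, {0↦1, 1↦3, 2↦4}
R1: no valid match — LHS pattern not found
R2: no valid match — LHS pattern not found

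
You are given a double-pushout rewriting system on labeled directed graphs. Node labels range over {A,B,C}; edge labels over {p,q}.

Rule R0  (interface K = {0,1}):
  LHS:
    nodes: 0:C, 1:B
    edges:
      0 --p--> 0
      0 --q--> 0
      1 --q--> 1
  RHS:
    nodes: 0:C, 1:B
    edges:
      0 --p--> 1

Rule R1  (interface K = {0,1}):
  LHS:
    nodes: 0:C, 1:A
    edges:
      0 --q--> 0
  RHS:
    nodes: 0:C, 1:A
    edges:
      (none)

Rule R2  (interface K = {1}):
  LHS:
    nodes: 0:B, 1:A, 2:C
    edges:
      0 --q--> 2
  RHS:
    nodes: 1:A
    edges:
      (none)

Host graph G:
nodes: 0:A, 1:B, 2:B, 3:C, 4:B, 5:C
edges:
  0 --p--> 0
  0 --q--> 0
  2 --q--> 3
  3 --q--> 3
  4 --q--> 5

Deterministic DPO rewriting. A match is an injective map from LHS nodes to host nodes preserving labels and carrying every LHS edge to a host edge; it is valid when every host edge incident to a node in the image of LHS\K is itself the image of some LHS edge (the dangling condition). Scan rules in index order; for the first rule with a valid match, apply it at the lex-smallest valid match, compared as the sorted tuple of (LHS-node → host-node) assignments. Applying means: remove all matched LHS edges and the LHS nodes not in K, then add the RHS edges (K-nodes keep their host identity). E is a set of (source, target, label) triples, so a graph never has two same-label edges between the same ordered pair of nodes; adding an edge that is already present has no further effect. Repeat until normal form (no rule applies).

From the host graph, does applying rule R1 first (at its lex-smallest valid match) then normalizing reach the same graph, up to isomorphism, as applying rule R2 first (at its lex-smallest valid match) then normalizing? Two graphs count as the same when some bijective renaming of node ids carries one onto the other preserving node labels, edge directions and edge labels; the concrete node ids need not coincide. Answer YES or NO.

branch R1-first: apply at {0↦3, 1↦0} → |E|=4, then 2 more step(s) → NF |V|=2 |E|=2 V={0:A, 1:B} E=0-p->0 0-q->0
branch R2-first: apply at {0↦4, 1↦0, 2↦5} → |E|=4, then 2 more step(s) → NF |V|=2 |E|=2 V={0:A, 1:B} E=0-p->0 0-q->0
graphs isomorphic (equal up to label-preserving node renaming)

Answer: YES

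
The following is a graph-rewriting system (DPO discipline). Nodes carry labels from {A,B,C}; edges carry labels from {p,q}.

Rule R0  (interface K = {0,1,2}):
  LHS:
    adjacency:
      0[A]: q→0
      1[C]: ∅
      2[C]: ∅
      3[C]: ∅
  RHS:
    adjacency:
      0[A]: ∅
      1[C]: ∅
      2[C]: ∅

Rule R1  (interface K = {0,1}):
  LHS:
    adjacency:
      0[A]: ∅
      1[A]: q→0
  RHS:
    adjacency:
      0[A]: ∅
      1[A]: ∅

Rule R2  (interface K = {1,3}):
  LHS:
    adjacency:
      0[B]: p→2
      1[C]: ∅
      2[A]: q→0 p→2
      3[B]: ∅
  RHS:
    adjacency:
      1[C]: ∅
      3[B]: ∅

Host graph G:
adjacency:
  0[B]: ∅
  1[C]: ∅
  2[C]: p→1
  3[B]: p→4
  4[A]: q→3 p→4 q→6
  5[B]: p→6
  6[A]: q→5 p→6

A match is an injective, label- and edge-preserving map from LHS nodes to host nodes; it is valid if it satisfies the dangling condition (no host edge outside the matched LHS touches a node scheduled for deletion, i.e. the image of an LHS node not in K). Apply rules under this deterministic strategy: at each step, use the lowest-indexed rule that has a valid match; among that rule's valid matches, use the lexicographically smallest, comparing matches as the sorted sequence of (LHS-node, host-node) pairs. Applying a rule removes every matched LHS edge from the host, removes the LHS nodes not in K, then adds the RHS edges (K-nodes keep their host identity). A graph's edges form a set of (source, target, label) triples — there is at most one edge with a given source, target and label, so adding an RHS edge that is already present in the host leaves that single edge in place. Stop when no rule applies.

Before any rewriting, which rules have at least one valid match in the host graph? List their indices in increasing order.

R0: no valid match — LHS pattern not found
R1: 1 valid match — {0↦6, 1↦4}
R2: no valid match — 8 raw matches, all fail dangling condition

Answer: [R1]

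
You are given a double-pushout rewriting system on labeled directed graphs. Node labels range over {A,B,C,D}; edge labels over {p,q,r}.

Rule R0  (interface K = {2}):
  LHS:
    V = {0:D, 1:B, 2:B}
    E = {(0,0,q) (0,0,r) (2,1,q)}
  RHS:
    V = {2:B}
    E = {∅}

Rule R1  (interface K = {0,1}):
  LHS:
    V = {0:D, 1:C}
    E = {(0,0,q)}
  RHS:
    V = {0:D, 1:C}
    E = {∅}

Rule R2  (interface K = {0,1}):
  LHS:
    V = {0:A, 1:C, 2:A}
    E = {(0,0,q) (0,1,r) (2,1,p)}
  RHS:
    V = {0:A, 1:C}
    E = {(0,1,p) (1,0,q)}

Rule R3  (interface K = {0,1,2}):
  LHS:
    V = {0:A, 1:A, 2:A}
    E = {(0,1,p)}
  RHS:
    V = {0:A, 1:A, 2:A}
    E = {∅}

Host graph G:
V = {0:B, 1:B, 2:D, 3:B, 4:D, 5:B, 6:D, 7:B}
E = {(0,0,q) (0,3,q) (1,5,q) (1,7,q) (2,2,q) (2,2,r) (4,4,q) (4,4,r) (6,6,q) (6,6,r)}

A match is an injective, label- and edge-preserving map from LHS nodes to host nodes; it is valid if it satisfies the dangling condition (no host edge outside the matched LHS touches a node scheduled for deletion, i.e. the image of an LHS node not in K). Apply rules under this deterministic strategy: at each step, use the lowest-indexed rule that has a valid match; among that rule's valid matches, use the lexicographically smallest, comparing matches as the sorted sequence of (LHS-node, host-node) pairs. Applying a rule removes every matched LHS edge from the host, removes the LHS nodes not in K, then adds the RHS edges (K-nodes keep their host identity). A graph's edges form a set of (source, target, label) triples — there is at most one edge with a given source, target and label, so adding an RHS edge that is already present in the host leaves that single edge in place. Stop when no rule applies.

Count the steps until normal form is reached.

Answer: 3

Derivation:
start.  V:8 E:10  edges: 0-q->0 0-q->3 1-q->5 1-q->7 2-q->2 2-r->2 4-q->4 4-r->4 6-q->6 6-r->6
1. fire R0 via {0↦2, 1↦3, 2↦0}  →  V:6 E:7  edges: 0-q->0 1-q->5 1-q->7 4-q->4 4-r->4 6-q->6 6-r->6
2. fire R0 via {0↦4, 1↦5, 2↦1}  →  V:4 E:4  edges: 0-q->0 1-q->7 6-q->6 6-r->6
3. fire R0 via {0↦6, 1↦7, 2↦1}  →  V:2 E:1  edges: 0-q->0
final graph: no rule applies after step 3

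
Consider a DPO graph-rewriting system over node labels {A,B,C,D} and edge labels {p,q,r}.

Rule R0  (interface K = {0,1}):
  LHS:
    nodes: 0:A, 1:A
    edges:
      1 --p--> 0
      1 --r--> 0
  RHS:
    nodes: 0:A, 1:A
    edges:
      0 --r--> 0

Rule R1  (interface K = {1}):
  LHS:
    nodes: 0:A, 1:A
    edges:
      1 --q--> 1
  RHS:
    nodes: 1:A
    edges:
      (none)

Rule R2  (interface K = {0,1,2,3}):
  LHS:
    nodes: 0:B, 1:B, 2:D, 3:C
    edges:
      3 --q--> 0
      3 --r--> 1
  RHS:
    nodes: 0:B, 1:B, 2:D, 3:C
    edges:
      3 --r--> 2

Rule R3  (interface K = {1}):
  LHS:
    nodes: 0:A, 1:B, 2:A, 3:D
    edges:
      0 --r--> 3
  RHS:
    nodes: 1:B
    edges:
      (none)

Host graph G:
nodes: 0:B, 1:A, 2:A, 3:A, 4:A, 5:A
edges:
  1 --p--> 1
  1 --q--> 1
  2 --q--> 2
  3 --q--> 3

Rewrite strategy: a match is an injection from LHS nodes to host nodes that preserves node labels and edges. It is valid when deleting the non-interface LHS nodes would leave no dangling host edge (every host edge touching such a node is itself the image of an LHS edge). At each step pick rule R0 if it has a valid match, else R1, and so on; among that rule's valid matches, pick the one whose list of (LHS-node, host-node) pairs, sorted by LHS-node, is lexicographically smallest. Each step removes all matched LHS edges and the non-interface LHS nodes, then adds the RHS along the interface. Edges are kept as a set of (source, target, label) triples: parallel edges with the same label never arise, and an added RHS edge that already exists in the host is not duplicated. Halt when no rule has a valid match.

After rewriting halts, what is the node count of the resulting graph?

start.  V:6 E:4  edges: 1-p->1 1-q->1 2-q->2 3-q->3
1. fire R1 via {0↦4, 1↦1}  →  V:5 E:3  edges: 1-p->1 2-q->2 3-q->3
2. fire R1 via {0↦5, 1↦2}  →  V:4 E:2  edges: 1-p->1 3-q->3
3. fire R1 via {0↦2, 1↦3}  →  V:3 E:1  edges: 1-p->1
final graph: no rule applies after step 3
NF nodes: {0:B, 1:A, 3:A}

Answer: 3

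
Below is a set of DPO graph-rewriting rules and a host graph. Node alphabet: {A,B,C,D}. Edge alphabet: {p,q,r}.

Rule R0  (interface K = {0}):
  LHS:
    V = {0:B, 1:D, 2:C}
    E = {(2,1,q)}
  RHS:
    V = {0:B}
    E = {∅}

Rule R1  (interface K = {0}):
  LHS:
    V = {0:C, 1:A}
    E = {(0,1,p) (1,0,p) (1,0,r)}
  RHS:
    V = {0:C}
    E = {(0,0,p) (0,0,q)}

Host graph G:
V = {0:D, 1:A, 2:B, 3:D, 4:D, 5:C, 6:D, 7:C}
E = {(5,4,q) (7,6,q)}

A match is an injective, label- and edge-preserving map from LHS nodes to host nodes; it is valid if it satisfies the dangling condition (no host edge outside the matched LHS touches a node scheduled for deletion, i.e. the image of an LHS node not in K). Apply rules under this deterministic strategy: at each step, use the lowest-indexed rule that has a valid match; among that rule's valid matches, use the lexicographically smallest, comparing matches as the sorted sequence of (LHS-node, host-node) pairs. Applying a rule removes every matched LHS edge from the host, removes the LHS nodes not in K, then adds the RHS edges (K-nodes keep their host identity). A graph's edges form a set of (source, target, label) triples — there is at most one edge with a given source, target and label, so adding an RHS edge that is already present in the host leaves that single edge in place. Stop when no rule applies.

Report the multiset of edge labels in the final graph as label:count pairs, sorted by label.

initial: |V|=8 |E|=2  E = 5-q->4 7-q->6
step 1: apply R0 at {0↦2, 1↦4, 2↦5}  → |V|=6 |E|=1  E = 7-q->6
step 2: apply R0 at {0↦2, 1↦6, 2↦7}  → |V|=4 |E|=0  E = ∅
final graph: no rule applies after step 2
NF edges: []

Answer: (no edges)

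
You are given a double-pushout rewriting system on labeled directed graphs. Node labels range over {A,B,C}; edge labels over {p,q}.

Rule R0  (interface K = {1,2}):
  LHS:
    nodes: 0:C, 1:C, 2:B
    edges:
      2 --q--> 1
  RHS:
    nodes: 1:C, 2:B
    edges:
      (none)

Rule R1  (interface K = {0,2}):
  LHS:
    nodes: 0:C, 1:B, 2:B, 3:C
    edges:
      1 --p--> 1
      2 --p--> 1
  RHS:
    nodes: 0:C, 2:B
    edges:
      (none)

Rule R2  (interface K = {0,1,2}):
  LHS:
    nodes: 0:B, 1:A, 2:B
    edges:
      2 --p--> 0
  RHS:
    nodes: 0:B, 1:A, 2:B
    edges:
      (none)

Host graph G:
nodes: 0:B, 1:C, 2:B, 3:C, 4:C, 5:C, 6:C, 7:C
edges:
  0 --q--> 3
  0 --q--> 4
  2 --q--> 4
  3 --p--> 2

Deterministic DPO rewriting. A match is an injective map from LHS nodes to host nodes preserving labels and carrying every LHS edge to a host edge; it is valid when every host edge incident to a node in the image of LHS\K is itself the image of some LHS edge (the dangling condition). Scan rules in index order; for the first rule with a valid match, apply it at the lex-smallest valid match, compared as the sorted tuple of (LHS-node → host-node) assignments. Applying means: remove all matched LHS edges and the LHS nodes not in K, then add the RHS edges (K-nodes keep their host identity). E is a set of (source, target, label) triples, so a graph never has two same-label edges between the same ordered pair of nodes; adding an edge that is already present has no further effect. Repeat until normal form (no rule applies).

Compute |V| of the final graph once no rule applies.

Answer: 5

Rewrite trace:
initial: |V|=8 |E|=4  E = 0-q->3 0-q->4 2-q->4 3-p->2
step 1: apply R0 at {0↦1, 1↦3, 2↦0}  → |V|=7 |E|=3  E = 0-q->4 2-q->4 3-p->2
step 2: apply R0 at {0↦5, 1↦4, 2↦0}  → |V|=6 |E|=2  E = 2-q->4 3-p->2
step 3: apply R0 at {0↦6, 1↦4, 2↦2}  → |V|=5 |E|=1  E = 3-p->2
normal form: no rule applies after step 3
NF nodes: {0:B, 2:B, 3:C, 4:C, 7:C}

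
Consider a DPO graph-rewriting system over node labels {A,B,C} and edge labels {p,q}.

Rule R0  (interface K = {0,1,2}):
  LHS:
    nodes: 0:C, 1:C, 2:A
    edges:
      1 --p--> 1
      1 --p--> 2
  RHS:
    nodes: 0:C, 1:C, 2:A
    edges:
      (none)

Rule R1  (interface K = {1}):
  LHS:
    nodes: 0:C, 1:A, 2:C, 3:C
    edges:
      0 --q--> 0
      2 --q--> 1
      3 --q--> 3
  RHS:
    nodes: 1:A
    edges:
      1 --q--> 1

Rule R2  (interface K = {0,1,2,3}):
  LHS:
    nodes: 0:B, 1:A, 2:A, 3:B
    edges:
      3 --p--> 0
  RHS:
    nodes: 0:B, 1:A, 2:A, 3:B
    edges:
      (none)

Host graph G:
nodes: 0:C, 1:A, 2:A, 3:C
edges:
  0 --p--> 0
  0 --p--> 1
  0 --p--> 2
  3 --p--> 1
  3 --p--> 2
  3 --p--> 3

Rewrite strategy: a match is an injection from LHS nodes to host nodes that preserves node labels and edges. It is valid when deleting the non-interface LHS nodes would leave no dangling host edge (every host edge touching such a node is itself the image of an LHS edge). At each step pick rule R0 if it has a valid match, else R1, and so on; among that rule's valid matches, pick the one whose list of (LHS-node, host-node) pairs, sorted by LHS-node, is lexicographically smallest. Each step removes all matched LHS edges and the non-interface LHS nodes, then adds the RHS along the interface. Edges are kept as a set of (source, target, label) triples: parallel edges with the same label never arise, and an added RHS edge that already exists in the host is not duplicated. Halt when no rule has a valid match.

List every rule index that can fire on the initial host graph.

R0: 4 valid matches — {0↦0, 1↦3, 2↦1}, {0↦0, 1↦3, 2↦2}, {0↦3, 1↦0, 2↦1} (+1 more)
R1: no valid match — LHS pattern not found
R2: no valid match — LHS pattern not found

Answer: [R0]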